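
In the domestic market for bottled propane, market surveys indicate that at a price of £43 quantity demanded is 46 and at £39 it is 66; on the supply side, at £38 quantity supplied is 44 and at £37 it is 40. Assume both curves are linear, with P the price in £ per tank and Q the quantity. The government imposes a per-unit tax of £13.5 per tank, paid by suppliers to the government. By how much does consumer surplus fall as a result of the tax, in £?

Demand slope: (66 − 46)/(39 − 43) = -5, so Qd = 261 − 5P.
Supply slope: (40 − 44)/(37 − 38) = 4, so Qs = 4P − 108.
Without the tax, 261 − 5P = 4P − 108 gives 9P = 369, so P* = £41 and Q* = 56.
With the tax collected from suppliers, supply shifts: Qs = 4(P − 13.5) − 108.
New equilibrium: consumers pay £47, suppliers receive £33.5, Q = 26. (Wedge: Pb − Ps = 13.5.)
ΔCS is the trapezoid between Q = 26 and Q = 56 of height £6: ½ · (56 + 26) · 6 = £246.

Consumer surplus falls by £246.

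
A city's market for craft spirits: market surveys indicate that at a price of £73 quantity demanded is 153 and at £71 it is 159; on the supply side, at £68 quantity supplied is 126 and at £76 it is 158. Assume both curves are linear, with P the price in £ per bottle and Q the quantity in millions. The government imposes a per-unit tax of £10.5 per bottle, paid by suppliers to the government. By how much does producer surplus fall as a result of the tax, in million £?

Demand slope: (159 − 153)/(71 − 73) = -3, so Qd = 372 − 3P.
Supply slope: (158 − 126)/(76 − 68) = 4, so Qs = 4P − 146.
Without the tax, 372 − 3P = 4P − 146 gives 7P = 518, so P* = £74 and Q* = 150.
With the tax collected from suppliers, supply shifts: Qs = 4(P − 10.5) − 146.
New equilibrium: buyers pay £80, suppliers receive £69.5, Q = 132. (Wedge: Pb − Ps = 10.5.)
ΔPS is the trapezoid between Q = 132 and Q = 150 of height £4.5: ½ · (150 + 132) · 4.5 = £634.5.

Producer surplus falls by £634.5 million.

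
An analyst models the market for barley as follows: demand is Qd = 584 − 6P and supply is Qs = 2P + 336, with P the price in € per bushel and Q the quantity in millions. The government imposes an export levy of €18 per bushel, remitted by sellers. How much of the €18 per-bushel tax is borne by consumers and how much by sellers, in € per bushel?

Before the tax: set 584 − 6P = 2P + 336 → P* = €31, Q* = 398.
With the tax collected from sellers, supply shifts: Qs = 2(P − 18) + 336.
New equilibrium: consumers pay €35.5, sellers receive €17.5, Q = 371. (Wedge: Pb − Ps = 18.)
Burden on consumers: €4.5; on sellers: €13.5. (They sum to €18.)
The less price-elastic side of the market bears the larger share of a per-unit tax.

Consumers bear €4.5 per bushel; sellers bear €13.5 per bushel.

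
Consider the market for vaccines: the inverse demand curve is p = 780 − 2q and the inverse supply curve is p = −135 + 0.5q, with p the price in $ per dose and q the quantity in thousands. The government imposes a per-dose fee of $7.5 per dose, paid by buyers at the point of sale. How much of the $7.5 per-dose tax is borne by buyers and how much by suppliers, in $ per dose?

Rewrite in direct form: qd = 390 − 0.5p and qs = 2p + 270.
Before the tax: set 390 − 0.5p = 2p + 270 → p* = $48, q* = 366.
With the tax collected from buyers, demand (in seller-price terms) shifts: qd = 390 − 0.5(p + 7.5).
Solving gives q = 363 with buyers paying $54 and suppliers receiving $46.5 (the $7.5 wedge).
Burden on buyers: $6; on suppliers: $1.5. (They sum to $7.5.)
The less price-elastic side of the market bears the larger share of a per-unit tax.

Buyers bear $6 per dose; suppliers bear $1.5 per dose.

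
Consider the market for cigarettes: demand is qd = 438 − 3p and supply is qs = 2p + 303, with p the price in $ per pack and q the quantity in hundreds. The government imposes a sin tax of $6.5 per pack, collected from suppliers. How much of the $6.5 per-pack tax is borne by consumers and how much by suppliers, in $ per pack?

Without the tax, 438 − 3p = 2p + 303 gives 5p = 135, so p* = $27 and q* = 357.
With the tax collected from suppliers, supply shifts: qs = 2(p − 6.5) + 303.
Solving gives q = 349.2 with consumers paying $29.6 and suppliers receiving $23.1 (the $6.5 wedge).
Burden on consumers: $2.6; on suppliers: $3.9. (They sum to $6.5.)
The less price-elastic side of the market bears the larger share of a per-unit tax.

Consumers bear $2.6 per pack; suppliers bear $3.9 per pack.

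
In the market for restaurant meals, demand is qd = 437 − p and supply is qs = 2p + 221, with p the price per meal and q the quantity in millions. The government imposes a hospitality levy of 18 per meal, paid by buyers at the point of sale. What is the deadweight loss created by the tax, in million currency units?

Deadweight loss = 108 million.

Before the tax: set 437 − p = 2p + 221 → p* = 72, q* = 365.
With the tax collected from buyers, demand (in seller-price terms) shifts: qd = 437 − (p + 18).
Solving gives q = 353 with buyers paying 84 and sellers receiving 66 (the 18 wedge).
Quantity falls by |ΔQ| = |365 − 353| = 12.
DWL = ½ · t · |ΔQ| = ½ · 18 · 12 = 108.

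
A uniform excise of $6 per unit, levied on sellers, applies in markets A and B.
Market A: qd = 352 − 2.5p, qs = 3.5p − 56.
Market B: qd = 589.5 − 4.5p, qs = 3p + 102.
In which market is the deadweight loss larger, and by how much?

Market A: pre-tax p* = $68, q* = 182; post-tax q = 173.25; deadweight loss = $26.25.
Market B: pre-tax p* = $65, q* = 297; post-tax q = 286.2; deadweight loss = $32.4.
Difference: $26.25 vs $32.4 → market B is larger by $6.15.

Market B, by $6.15.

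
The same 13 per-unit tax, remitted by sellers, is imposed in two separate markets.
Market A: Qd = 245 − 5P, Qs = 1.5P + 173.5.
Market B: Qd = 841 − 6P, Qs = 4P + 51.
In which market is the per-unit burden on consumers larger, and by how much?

Market B, by 2.2.

Market A: pre-tax P* = 11, Q* = 190; post-tax Q = 175; per-unit burden on consumers = 3.
Market B: pre-tax P* = 79, Q* = 367; post-tax Q = 335.8; per-unit burden on consumers = 5.2.
Difference: 3 vs 5.2 → market B is larger by 2.2.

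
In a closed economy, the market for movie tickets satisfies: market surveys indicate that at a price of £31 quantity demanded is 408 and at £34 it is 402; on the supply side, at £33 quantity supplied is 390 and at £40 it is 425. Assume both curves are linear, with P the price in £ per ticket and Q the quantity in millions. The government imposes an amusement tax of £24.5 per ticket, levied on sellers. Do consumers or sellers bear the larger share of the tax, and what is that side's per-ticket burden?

Consumers bear the larger share: £17.5 per ticket.

Demand slope: (402 − 408)/(34 − 31) = -2, so Qd = 470 − 2P.
Supply slope: (425 − 390)/(40 − 33) = 5, so Qs = 5P + 225.
Without the tax, 470 − 2P = 5P + 225 gives 7P = 245, so P* = £35 and Q* = 400.
With the tax collected from sellers, supply shifts: Qs = 5(P − 24.5) + 225.
New equilibrium: consumers pay £52.5, sellers receive £28, Q = 365. (Wedge: Pb − Ps = 24.5.)
Per-ticket burden: consumers £17.5, sellers £7.
Consumers take the larger share because demand is less price-elastic here (demand slope 2 vs supply slope 5).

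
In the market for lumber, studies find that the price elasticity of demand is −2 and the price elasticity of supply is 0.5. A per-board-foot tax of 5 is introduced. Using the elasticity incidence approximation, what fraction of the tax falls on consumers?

Consumers' share ≈ 0.2.

Incidence ratio: consumers' share ≈ εs / (εs + |εd|) = 0.5 / (0.5 + 2) = 0.2.
Supply is the less elastic side, so consumers bear the smaller share.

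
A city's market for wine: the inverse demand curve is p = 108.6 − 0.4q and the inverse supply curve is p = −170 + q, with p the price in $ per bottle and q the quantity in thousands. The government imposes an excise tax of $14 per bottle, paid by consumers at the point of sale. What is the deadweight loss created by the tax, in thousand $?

Rewrite in direct form: qd = 271.5 − 2.5p and qs = p + 170.
Before the tax: set 271.5 − 2.5p = p + 170 → p* = $29, q* = 199.
With the tax collected from consumers, demand (in seller-price terms) shifts: qd = 271.5 − 2.5(p + 14).
New equilibrium: consumers pay $33, suppliers receive $19, q = 189. (Wedge: pb − ps = 14.)
Quantity falls by |ΔQ| = |199 − 189| = 10.
DWL = ½ · t · |ΔQ| = ½ · 14 · 10 = $70.

Deadweight loss = $70 thousand.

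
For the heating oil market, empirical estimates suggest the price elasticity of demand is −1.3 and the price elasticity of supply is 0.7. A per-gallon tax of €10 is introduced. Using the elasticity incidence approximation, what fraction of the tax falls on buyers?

Buyers' share ≈ 0.35.

Incidence ratio: buyers' share ≈ εs / (εs + |εd|) = 0.7 / (0.7 + 1.3) = 0.35.
Supply is the less elastic side, so buyers bear the smaller share.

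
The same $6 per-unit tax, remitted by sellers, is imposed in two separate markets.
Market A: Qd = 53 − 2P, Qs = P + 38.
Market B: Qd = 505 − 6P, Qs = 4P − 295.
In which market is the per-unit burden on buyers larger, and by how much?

Market A: pre-tax P* = $5, Q* = 43; post-tax Q = 39; per-unit burden on buyers = $2.
Market B: pre-tax P* = $80, Q* = 25; post-tax Q = 10.6; per-unit burden on buyers = $2.4.
Difference: $2 vs $2.4 → market B is larger by $0.4.

Market B, by $0.4.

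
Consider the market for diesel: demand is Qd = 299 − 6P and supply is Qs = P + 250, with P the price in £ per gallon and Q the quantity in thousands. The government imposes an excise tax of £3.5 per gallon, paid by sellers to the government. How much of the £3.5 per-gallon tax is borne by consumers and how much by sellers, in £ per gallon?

Consumers bear £0.5 per gallon; sellers bear £3 per gallon.

Without the tax, 299 − 6P = P + 250 gives 7P = 49, so P* = £7 and Q* = 257.
With the tax collected from sellers, supply shifts: Qs = (P − 3.5) + 250.
New equilibrium: consumers pay £7.5, sellers receive £4, Q = 254. (Wedge: Pb − Ps = 3.5.)
Burden on consumers: £0.5; on sellers: £3. (They sum to £3.5.)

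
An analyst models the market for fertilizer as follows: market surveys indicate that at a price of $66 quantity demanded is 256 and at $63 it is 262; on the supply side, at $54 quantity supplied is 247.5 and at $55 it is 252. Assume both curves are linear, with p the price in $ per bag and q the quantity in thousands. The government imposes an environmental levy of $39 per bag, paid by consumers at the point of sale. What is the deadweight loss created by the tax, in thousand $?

Deadweight loss = $1053 thousand.

Demand slope: (262 − 256)/(63 − 66) = -2, so qd = 388 − 2p.
Supply slope: (252 − 247.5)/(55 − 54) = 4.5, so qs = 4.5p + 4.5.
Before the tax: set 388 − 2p = 4.5p + 4.5 → p* = $59, q* = 270.
With the tax collected from consumers, demand (in seller-price terms) shifts: qd = 388 − 2(p + 39).
New equilibrium: consumers pay $86, producers receive $47, q = 216. (Wedge: pb − ps = 39.)
Quantity falls by |ΔQ| = |270 − 216| = 54.
DWL = ½ · t · |ΔQ| = ½ · 39 · 54 = $1053.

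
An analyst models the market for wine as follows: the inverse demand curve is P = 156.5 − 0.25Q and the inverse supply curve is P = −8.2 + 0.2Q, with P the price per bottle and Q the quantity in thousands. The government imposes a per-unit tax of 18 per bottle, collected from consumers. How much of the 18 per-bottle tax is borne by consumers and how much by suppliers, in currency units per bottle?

Consumers bear 10 per bottle; suppliers bear 8 per bottle.

Rewrite in direct form: Qd = 626 − 4P and Qs = 5P + 41.
Before the tax: set 626 − 4P = 5P + 41 → P* = 65, Q* = 366.
With the tax collected from consumers, demand (in seller-price terms) shifts: Qd = 626 − 4(P + 18).
New equilibrium: consumers pay 75, suppliers receive 57, Q = 326. (Wedge: Pb − Ps = 18.)
Burden on consumers: 10; on suppliers: 8. (They sum to 18.)
The less price-elastic side of the market bears the larger share of a per-unit tax.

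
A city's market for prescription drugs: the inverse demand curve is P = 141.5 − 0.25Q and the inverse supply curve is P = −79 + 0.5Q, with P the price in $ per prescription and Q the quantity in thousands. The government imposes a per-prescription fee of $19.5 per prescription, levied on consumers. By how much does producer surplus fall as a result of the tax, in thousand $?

Producer surplus falls by $3653 thousand.

Inverting to Q(P) form: Qd = 566 − 4P; Qs = 2P + 158.
Before the tax: set 566 − 4P = 2P + 158 → P* = $68, Q* = 294.
With the tax collected from consumers, demand (in seller-price terms) shifts: Qd = 566 − 4(P + 19.5).
Solving gives Q = 268 with consumers paying $74.5 and producers receiving $55 (the $19.5 wedge).
ΔPS is the trapezoid between Q = 268 and Q = 294 of height $13: ½ · (294 + 268) · 13 = $3653.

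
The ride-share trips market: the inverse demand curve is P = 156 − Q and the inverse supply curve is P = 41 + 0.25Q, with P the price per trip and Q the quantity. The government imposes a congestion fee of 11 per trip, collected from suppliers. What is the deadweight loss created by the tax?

Inverting to Q(P) form: Qd = 156 − P; Qs = 4P − 164.
Before the tax: set 156 − P = 4P − 164 → P* = 64, Q* = 92.
With the tax collected from suppliers, supply shifts: Qs = 4(P − 11) − 164.
New equilibrium: consumers pay 72.8, suppliers receive 61.8, Q = 83.2. (Wedge: Pb − Ps = 11.)
Quantity falls by |ΔQ| = |92 − 83.2| = 8.8.
DWL = ½ · t · |ΔQ| = ½ · 11 · 8.8 = 48.4.

Deadweight loss = 48.4.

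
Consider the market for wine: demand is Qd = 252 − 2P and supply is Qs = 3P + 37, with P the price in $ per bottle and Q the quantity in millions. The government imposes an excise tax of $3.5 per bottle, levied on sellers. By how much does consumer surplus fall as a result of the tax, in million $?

Before the tax: set 252 − 2P = 3P + 37 → P* = $43, Q* = 166.
With the tax collected from sellers, supply shifts: Qs = 3(P − 3.5) + 37.
New equilibrium: buyers pay $45.1, sellers receive $41.6, Q = 161.8. (Wedge: Pb − Ps = 3.5.)
ΔCS is the trapezoid between Q = 161.8 and Q = 166 of height $2.1: ½ · (166 + 161.8) · 2.1 = $344.19.

Consumer surplus falls by $344.19 million.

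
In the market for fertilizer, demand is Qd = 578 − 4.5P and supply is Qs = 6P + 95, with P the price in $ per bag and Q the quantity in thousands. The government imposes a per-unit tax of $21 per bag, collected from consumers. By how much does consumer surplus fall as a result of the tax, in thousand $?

Consumer surplus falls by $4128 thousand.

Without the tax, 578 − 4.5P = 6P + 95 gives 10.5P = 483, so P* = $46 and Q* = 371.
With the tax collected from consumers, demand (in seller-price terms) shifts: Qd = 578 − 4.5(P + 21).
Solving gives Q = 317 with consumers paying $58 and suppliers receiving $37 (the $21 wedge).
ΔCS is the trapezoid between Q = 317 and Q = 371 of height $12: ½ · (371 + 317) · 12 = $4128.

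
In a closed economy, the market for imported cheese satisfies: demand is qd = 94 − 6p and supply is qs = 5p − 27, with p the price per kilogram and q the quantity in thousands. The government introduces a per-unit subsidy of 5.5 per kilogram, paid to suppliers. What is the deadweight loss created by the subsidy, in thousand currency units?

Before the subsidy: set 94 − 6p = 5p − 27 → p* = 11, q* = 28.
With a per-unit subsidy paid to suppliers, each receives p + 5.5 per unit sold, so supply becomes qs = 5(p + 5.5) − 27.
Solving gives q = 43 with consumers paying 8.5 and suppliers receiving 14 (the 5.5 wedge).
Quantity rises by |ΔQ| = |28 − 43| = 15.
DWL = ½ · t · |ΔQ| = ½ · 5.5 · 15 = 41.25.

Deadweight loss = 41.25 thousand.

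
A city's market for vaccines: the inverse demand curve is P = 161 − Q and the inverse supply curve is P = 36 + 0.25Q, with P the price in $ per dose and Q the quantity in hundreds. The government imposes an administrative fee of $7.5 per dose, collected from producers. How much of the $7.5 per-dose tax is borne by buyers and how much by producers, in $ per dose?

Rewrite in direct form: Qd = 161 − P and Qs = 4P − 144.
Without the tax, 161 − P = 4P − 144 gives 5P = 305, so P* = $61 and Q* = 100.
With the tax collected from producers, supply shifts: Qs = 4(P − 7.5) − 144.
New equilibrium: buyers pay $67, producers receive $59.5, Q = 94. (Wedge: Pb − Ps = 7.5.)
Burden on buyers: $6; on producers: $1.5. (They sum to $7.5.)

Buyers bear $6 per dose; producers bear $1.5 per dose.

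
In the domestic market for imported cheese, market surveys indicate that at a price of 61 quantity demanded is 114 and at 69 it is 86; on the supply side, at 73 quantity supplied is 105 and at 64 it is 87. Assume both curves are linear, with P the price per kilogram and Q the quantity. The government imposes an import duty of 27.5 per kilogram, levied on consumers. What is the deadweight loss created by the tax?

Deadweight loss = 481.25.

Demand slope: (86 − 114)/(69 − 61) = -3.5, so Qd = 327.5 − 3.5P.
Supply slope: (87 − 105)/(64 − 73) = 2, so Qs = 2P − 41.
Without the tax, 327.5 − 3.5P = 2P − 41 gives 5.5P = 368.5, so P* = 67 and Q* = 93.
With the tax collected from consumers, demand (in seller-price terms) shifts: Qd = 327.5 − 3.5(P + 27.5).
New equilibrium: consumers pay 77, producers receive 49.5, Q = 58. (Wedge: Pb − Ps = 27.5.)
Quantity falls by |ΔQ| = |93 − 58| = 35.
DWL = ½ · t · |ΔQ| = ½ · 27.5 · 35 = 481.25.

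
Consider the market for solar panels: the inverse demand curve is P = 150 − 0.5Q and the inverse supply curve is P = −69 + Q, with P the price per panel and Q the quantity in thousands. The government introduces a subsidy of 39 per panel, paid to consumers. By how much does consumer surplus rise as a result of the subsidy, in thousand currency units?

Inverting to Q(P) form: Qd = 300 − 2P; Qs = P + 69.
Before the subsidy: set 300 − 2P = P + 69 → P* = 77, Q* = 146.
With a per-unit subsidy paid to consumers, each effectively pays P − 39, so demand becomes Qd = 300 − 2(P − 39).
New equilibrium: consumers pay 64, producers receive 103, Q = 172. (Wedge: Pb − Ps = −39.)
ΔCS is the trapezoid between Q = 172 and Q = 146 of height 13: ½ · (146 + 172) · 13 = 2067.

Consumer surplus rises by 2067 thousand.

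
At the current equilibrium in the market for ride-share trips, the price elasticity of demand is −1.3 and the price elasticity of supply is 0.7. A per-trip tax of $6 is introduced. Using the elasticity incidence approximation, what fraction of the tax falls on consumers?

Incidence ratio: consumers' share ≈ εs / (εs + |εd|) = 0.7 / (0.7 + 1.3) = 0.35.
Supply is the less elastic side, so consumers bear the smaller share.

Consumers' share ≈ 0.35.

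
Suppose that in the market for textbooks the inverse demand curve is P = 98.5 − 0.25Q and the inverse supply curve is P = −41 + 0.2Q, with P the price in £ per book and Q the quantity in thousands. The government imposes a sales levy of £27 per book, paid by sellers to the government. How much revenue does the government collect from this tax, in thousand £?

Tax revenue = £6750 thousand.

Rewrite in direct form: Qd = 394 − 4P and Qs = 5P + 205.
Before the tax: set 394 − 4P = 5P + 205 → P* = £21, Q* = 310.
With the tax collected from sellers, supply shifts: Qs = 5(P − 27) + 205.
New equilibrium: buyers pay £36, sellers receive £9, Q = 250. (Wedge: Pb − Ps = 27.)
Revenue = t · Q = 27 · 250 = £6750.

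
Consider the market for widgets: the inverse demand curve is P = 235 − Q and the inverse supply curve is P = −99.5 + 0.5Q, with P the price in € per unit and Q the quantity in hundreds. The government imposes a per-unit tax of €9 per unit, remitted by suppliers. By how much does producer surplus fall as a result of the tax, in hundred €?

Producer surplus falls by €660 hundred.

Inverting to Q(P) form: Qd = 235 − P; Qs = 2P + 199.
Without the tax, 235 − P = 2P + 199 gives 3P = 36, so P* = €12 and Q* = 223.
With the tax collected from suppliers, supply shifts: Qs = 2(P − 9) + 199.
Solving gives Q = 217 with consumers paying €18 and suppliers receiving €9 (the €9 wedge).
ΔPS is the trapezoid between Q = 217 and Q = 223 of height €3: ½ · (223 + 217) · 3 = €660.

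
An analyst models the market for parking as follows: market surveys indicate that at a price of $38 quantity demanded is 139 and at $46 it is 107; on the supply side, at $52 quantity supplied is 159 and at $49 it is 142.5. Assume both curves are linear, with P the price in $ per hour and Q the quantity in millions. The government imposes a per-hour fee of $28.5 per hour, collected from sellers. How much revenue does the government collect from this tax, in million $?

Tax revenue = $1396.5 million.

Demand slope: (107 − 139)/(46 − 38) = -4, so Qd = 291 − 4P.
Supply slope: (142.5 − 159)/(49 − 52) = 5.5, so Qs = 5.5P − 127.
Before the tax: set 291 − 4P = 5.5P − 127 → P* = $44, Q* = 115.
With the tax collected from sellers, supply shifts: Qs = 5.5(P − 28.5) − 127.
New equilibrium: buyers pay $60.5, sellers receive $32, Q = 49. (Wedge: Pb − Ps = 28.5.)
Revenue = t · Q = 28.5 · 49 = $1396.5.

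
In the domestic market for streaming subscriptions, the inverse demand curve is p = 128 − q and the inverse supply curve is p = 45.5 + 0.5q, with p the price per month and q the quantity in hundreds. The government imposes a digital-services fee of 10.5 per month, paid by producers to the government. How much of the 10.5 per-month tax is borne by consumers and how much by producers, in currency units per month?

Rewrite in direct form: qd = 128 − p and qs = 2p − 91.
Without the tax, 128 − p = 2p − 91 gives 3p = 219, so p* = 73 and q* = 55.
With the tax collected from producers, supply shifts: qs = 2(p − 10.5) − 91.
New equilibrium: consumers pay 80, producers receive 69.5, q = 48. (Wedge: pb − ps = 10.5.)
Burden on consumers: 7; on producers: 3.5. (They sum to 10.5.)

Consumers bear 7 per month; producers bear 3.5 per month.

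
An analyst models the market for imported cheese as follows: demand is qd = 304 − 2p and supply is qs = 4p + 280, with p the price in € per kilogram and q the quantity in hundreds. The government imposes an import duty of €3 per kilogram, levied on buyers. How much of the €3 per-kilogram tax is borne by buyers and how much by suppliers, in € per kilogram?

Without the tax, 304 − 2p = 4p + 280 gives 6p = 24, so p* = €4 and q* = 296.
With the tax collected from buyers, demand (in seller-price terms) shifts: qd = 304 − 2(p + 3).
New equilibrium: buyers pay €6, suppliers receive €3, q = 292. (Wedge: pb − ps = 3.)
Burden on buyers: €2; on suppliers: €1. (They sum to €3.)

Buyers bear €2 per kilogram; suppliers bear €1 per kilogram.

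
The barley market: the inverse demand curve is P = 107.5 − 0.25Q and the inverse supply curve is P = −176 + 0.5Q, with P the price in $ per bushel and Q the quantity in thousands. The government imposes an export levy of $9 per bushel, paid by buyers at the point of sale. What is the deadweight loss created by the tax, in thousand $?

Rewrite in direct form: Qd = 430 − 4P and Qs = 2P + 352.
Before the tax: set 430 − 4P = 2P + 352 → P* = $13, Q* = 378.
With the tax collected from buyers, demand (in seller-price terms) shifts: Qd = 430 − 4(P + 9).
New equilibrium: buyers pay $16, suppliers receive $7, Q = 366. (Wedge: Pb − Ps = 9.)
Quantity falls by |ΔQ| = |378 − 366| = 12.
DWL = ½ · t · |ΔQ| = ½ · 9 · 12 = $54.

Deadweight loss = $54 thousand.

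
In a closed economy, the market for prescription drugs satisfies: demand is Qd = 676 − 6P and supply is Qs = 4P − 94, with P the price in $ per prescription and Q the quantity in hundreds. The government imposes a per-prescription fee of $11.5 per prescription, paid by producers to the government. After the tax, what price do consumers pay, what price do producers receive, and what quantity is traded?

Consumers pay $81.6; producers receive $70.1; quantity = 186.4.

Before the tax: set 676 − 6P = 4P − 94 → P* = $77, Q* = 214.
With the tax collected from producers, supply shifts: Qs = 4(P − 11.5) − 94.
New equilibrium: consumers pay $81.6, producers receive $70.1, Q = 186.4. (Wedge: Pb − Ps = 11.5.)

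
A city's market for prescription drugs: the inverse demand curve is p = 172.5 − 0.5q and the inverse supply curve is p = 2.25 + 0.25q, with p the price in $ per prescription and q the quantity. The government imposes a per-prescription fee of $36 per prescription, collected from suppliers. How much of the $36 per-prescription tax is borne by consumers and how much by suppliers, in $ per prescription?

Rewrite in direct form: qd = 345 − 2p and qs = 4p − 9.
Before the tax: set 345 − 2p = 4p − 9 → p* = $59, q* = 227.
With the tax collected from suppliers, supply shifts: qs = 4(p − 36) − 9.
New equilibrium: consumers pay $83, suppliers receive $47, q = 179. (Wedge: pb − ps = 36.)
Burden on consumers: $24; on suppliers: $12. (They sum to $36.)

Consumers bear $24 per prescription; suppliers bear $12 per prescription.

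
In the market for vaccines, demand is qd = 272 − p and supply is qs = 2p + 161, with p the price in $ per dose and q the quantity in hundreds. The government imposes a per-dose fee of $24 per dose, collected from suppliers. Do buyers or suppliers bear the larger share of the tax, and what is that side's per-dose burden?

Buyers bear the larger share: $16 per dose.

Before the tax: set 272 − p = 2p + 161 → p* = $37, q* = 235.
With the tax collected from suppliers, supply shifts: qs = 2(p − 24) + 161.
New equilibrium: buyers pay $53, suppliers receive $29, q = 219. (Wedge: pb − ps = 24.)
Per-dose burden: buyers $16, suppliers $8.
Buyers take the larger share because demand is less price-elastic here (demand slope 1 vs supply slope 2).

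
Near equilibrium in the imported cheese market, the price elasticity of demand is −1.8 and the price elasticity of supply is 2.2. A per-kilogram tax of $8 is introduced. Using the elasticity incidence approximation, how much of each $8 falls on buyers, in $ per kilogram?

Buyers bear ≈ $4.4 per kilogram.

Incidence ratio: buyers' share ≈ εs / (εs + |εd|) = 2.2 / (2.2 + 1.8) = 0.55.
So buyers bear ≈ 0.55 × $8 = $4.4; sellers bear $3.6.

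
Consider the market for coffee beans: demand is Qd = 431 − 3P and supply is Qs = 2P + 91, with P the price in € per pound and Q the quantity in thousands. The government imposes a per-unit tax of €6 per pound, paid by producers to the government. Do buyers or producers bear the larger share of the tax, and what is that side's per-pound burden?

Producers bear the larger share: €3.6 per pound.

Before the tax: set 431 − 3P = 2P + 91 → P* = €68, Q* = 227.
With the tax collected from producers, supply shifts: Qs = 2(P − 6) + 91.
New equilibrium: buyers pay €70.4, producers receive €64.4, Q = 219.8. (Wedge: Pb − Ps = 6.)
Per-pound burden: buyers €2.4, producers €3.6.
Producers take the larger share because supply is less price-elastic here (demand slope 3 vs supply slope 2).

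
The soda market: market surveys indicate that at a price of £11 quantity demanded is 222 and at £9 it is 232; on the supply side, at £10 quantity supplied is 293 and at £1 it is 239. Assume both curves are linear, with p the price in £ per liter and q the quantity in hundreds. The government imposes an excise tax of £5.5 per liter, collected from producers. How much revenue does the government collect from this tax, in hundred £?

Demand slope: (232 − 222)/(9 − 11) = -5, so qd = 277 − 5p.
Supply slope: (239 − 293)/(1 − 10) = 6, so qs = 6p + 233.
Before the tax: set 277 − 5p = 6p + 233 → p* = £4, q* = 257.
With the tax collected from producers, supply shifts: qs = 6(p − 5.5) + 233.
Solving gives q = 242 with buyers paying £7 and producers receiving £1.5 (the £5.5 wedge).
Revenue = t · Q = 5.5 · 242 = £1331.

Tax revenue = £1331 hundred.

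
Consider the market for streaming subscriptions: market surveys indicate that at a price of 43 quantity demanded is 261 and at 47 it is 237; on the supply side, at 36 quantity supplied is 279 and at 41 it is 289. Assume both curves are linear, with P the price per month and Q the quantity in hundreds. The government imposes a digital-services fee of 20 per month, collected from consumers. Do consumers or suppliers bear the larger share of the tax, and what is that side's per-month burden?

Demand slope: (237 − 261)/(47 − 43) = -6, so Qd = 519 − 6P.
Supply slope: (289 − 279)/(41 − 36) = 2, so Qs = 2P + 207.
Before the tax: set 519 − 6P = 2P + 207 → P* = 39, Q* = 285.
With the tax collected from consumers, demand (in seller-price terms) shifts: Qd = 519 − 6(P + 20).
New equilibrium: consumers pay 44, suppliers receive 24, Q = 255. (Wedge: Pb − Ps = 20.)
Per-month burden: consumers 5, suppliers 15.
Suppliers take the larger share because supply is less price-elastic here (demand slope 6 vs supply slope 2).
The less price-elastic side of the market bears the larger share of a per-unit tax.

Suppliers bear the larger share: 15 per month.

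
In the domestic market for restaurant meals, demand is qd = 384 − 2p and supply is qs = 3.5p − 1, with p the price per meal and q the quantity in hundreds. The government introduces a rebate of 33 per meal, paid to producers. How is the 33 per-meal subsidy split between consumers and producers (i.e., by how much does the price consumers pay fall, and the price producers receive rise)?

Consumers gain 21 per meal; producers gain 12 per meal.

Without the subsidy, 384 − 2p = 3.5p − 1 gives 5.5p = 385, so p* = 70 and q* = 244.
With a per-unit subsidy paid to producers, each receives p + 33 per unit sold, so supply becomes qs = 3.5(p + 33) − 1.
Solving gives q = 286 with consumers paying 49 and producers receiving 82 (the 33 wedge).
Gain to consumers: 21; to producers: 12. (They sum to 33.)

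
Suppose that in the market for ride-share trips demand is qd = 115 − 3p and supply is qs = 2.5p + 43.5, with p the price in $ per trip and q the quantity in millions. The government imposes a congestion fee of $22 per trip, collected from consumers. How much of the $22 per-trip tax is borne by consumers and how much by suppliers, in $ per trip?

Consumers bear $10 per trip; suppliers bear $12 per trip.

Before the tax: set 115 − 3p = 2.5p + 43.5 → p* = $13, q* = 76.
With the tax collected from consumers, demand (in seller-price terms) shifts: qd = 115 − 3(p + 22).
Solving gives q = 46 with consumers paying $23 and suppliers receiving $1 (the $22 wedge).
Burden on consumers: $10; on suppliers: $12. (They sum to $22.)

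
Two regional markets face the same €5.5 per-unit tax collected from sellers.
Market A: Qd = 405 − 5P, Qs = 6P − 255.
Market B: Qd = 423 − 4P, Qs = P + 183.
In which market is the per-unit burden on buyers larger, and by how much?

Market A, by €1.9.

Market A: pre-tax P* = €60, Q* = 105; post-tax Q = 90; per-unit burden on buyers = €3.
Market B: pre-tax P* = €48, Q* = 231; post-tax Q = 226.6; per-unit burden on buyers = €1.1.
Difference: €3 vs €1.1 → market A is larger by €1.9.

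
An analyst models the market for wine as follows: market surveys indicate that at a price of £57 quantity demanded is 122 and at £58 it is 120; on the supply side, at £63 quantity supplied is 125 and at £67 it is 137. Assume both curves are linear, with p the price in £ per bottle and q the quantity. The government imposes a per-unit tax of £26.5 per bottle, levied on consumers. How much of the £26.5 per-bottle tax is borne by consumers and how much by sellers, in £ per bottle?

Demand slope: (120 − 122)/(58 − 57) = -2, so qd = 236 − 2p.
Supply slope: (137 − 125)/(67 − 63) = 3, so qs = 3p − 64.
Without the tax, 236 − 2p = 3p − 64 gives 5p = 300, so p* = £60 and q* = 116.
With the tax collected from consumers, demand (in seller-price terms) shifts: qd = 236 − 2(p + 26.5).
New equilibrium: consumers pay £75.9, sellers receive £49.4, q = 84.2. (Wedge: pb − ps = 26.5.)
Burden on consumers: £15.9; on sellers: £10.6. (They sum to £26.5.)

Consumers bear £15.9 per bottle; sellers bear £10.6 per bottle.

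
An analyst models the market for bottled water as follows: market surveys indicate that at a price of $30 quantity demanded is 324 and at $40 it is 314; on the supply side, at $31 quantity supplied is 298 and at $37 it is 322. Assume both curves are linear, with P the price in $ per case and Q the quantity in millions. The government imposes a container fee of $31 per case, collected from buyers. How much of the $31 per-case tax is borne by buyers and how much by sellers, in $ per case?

Buyers bear $24.8 per case; sellers bear $6.2 per case.

Demand slope: (314 − 324)/(40 − 30) = -1, so Qd = 354 − P.
Supply slope: (322 − 298)/(37 − 31) = 4, so Qs = 4P + 174.
Without the tax, 354 − P = 4P + 174 gives 5P = 180, so P* = $36 and Q* = 318.
With the tax collected from buyers, demand (in seller-price terms) shifts: Qd = 354 − (P + 31).
Solving gives Q = 293.2 with buyers paying $60.8 and sellers receiving $29.8 (the $31 wedge).
Burden on buyers: $24.8; on sellers: $6.2. (They sum to $31.)
The less price-elastic side of the market bears the larger share of a per-unit tax.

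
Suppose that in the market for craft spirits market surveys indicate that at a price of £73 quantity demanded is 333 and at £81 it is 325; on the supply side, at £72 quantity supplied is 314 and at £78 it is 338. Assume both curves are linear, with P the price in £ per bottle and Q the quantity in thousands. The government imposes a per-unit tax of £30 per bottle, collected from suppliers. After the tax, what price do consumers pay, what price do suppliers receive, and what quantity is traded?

Consumers pay £100; suppliers receive £70; quantity = 306.

Demand slope: (325 − 333)/(81 − 73) = -1, so Qd = 406 − P.
Supply slope: (338 − 314)/(78 − 72) = 4, so Qs = 4P + 26.
Without the tax, 406 − P = 4P + 26 gives 5P = 380, so P* = £76 and Q* = 330.
With the tax collected from suppliers, supply shifts: Qs = 4(P − 30) + 26.
New equilibrium: consumers pay £100, suppliers receive £70, Q = 306. (Wedge: Pb − Ps = 30.)
The less price-elastic side of the market bears the larger share of a per-unit tax.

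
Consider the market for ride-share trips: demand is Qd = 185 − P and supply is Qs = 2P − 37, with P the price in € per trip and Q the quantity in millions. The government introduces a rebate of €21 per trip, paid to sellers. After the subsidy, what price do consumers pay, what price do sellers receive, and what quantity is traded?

Consumers pay €60; sellers receive €81; quantity = 125.

Before the subsidy: set 185 − P = 2P − 37 → P* = €74, Q* = 111.
With a per-unit subsidy paid to sellers, each receives P + 21 per unit sold, so supply becomes Qs = 2(P + 21) − 37.
Solving gives Q = 125 with consumers paying €60 and sellers receiving €81 (the €21 wedge).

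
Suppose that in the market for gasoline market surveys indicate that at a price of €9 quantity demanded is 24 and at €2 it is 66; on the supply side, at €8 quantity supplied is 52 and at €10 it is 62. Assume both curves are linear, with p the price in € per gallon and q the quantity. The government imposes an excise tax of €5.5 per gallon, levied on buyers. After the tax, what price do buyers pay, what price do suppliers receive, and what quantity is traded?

Demand slope: (66 − 24)/(2 − 9) = -6, so qd = 78 − 6p.
Supply slope: (62 − 52)/(10 − 8) = 5, so qs = 5p + 12.
Without the tax, 78 − 6p = 5p + 12 gives 11p = 66, so p* = €6 and q* = 42.
With the tax collected from buyers, demand (in seller-price terms) shifts: qd = 78 − 6(p + 5.5).
Solving gives q = 27 with buyers paying €8.5 and suppliers receiving €3 (the €5.5 wedge).

Buyers pay €8.5; suppliers receive €3; quantity = 27.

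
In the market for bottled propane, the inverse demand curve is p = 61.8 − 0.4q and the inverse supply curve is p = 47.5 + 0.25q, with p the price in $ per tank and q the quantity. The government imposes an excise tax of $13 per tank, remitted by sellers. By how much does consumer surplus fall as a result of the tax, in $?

Rewrite in direct form: qd = 154.5 − 2.5p and qs = 4p − 190.
Without the tax, 154.5 − 2.5p = 4p − 190 gives 6.5p = 344.5, so p* = $53 and q* = 22.
With the tax collected from sellers, supply shifts: qs = 4(p − 13) − 190.
Solving gives q = 2 with buyers paying $61 and sellers receiving $48 (the $13 wedge).
ΔCS is the trapezoid between Q = 2 and Q = 22 of height $8: ½ · (22 + 2) · 8 = $96.

Consumer surplus falls by $96.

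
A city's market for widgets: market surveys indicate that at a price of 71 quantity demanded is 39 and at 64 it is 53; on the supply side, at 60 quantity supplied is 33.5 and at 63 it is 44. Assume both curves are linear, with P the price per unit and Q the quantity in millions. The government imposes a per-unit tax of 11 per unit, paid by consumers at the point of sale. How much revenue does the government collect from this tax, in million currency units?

Demand slope: (53 − 39)/(64 − 71) = -2, so Qd = 181 − 2P.
Supply slope: (44 − 33.5)/(63 − 60) = 3.5, so Qs = 3.5P − 176.5.
Without the tax, 181 − 2P = 3.5P − 176.5 gives 5.5P = 357.5, so P* = 65 and Q* = 51.
With the tax collected from consumers, demand (in seller-price terms) shifts: Qd = 181 − 2(P + 11).
New equilibrium: consumers pay 72, sellers receive 61, Q = 37. (Wedge: Pb − Ps = 11.)
Revenue = t · Q = 11 · 37 = 407.

Tax revenue = 407 million.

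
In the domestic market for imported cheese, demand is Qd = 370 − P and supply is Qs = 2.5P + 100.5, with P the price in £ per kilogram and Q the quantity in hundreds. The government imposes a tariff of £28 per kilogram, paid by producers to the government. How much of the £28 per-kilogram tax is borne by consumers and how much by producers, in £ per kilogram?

Consumers bear £20 per kilogram; producers bear £8 per kilogram.

Without the tax, 370 − P = 2.5P + 100.5 gives 3.5P = 269.5, so P* = £77 and Q* = 293.
With the tax collected from producers, supply shifts: Qs = 2.5(P − 28) + 100.5.
New equilibrium: consumers pay £97, producers receive £69, Q = 273. (Wedge: Pb − Ps = 28.)
Burden on consumers: £20; on producers: £8. (They sum to £28.)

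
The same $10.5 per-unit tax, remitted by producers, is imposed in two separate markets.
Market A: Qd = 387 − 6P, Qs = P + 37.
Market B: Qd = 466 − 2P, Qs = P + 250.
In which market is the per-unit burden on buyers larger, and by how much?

Market A: pre-tax P* = $50, Q* = 87; post-tax Q = 78; per-unit burden on buyers = $1.5.
Market B: pre-tax P* = $72, Q* = 322; post-tax Q = 315; per-unit burden on buyers = $3.5.
Difference: $1.5 vs $3.5 → market B is larger by $2.

Market B, by $2.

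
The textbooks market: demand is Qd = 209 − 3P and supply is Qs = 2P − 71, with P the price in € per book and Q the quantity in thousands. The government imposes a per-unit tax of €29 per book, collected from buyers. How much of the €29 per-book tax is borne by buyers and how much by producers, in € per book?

Before the tax: set 209 − 3P = 2P − 71 → P* = €56, Q* = 41.
With the tax collected from buyers, demand (in seller-price terms) shifts: Qd = 209 − 3(P + 29).
New equilibrium: buyers pay €67.6, producers receive €38.6, Q = 6.2. (Wedge: Pb − Ps = 29.)
Burden on buyers: €11.6; on producers: €17.4. (They sum to €29.)

Buyers bear €11.6 per book; producers bear €17.4 per book.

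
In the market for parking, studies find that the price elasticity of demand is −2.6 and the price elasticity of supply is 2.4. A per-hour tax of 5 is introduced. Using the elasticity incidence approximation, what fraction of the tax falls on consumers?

Consumers' share ≈ 0.48.

Incidence ratio: consumers' share ≈ εs / (εs + |εd|) = 2.4 / (2.4 + 2.6) = 0.48.
Supply is the less elastic side, so consumers bear the smaller share.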